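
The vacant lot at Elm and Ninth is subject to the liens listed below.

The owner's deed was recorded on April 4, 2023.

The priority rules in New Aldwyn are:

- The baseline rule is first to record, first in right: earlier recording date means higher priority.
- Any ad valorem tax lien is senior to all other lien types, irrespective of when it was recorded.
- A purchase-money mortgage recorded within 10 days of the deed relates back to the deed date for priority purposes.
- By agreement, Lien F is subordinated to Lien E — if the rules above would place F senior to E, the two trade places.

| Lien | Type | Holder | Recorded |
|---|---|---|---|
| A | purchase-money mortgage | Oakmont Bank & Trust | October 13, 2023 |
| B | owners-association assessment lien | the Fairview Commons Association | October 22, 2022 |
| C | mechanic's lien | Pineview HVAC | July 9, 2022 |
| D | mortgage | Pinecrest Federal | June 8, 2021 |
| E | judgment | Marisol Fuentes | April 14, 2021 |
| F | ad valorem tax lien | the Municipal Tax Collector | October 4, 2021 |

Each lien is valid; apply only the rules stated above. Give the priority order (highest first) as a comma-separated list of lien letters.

Effective dates after the stated exceptions: A missed the 10-day window (192 days after the deed), so its recording date stands.
F, as an ad valorem tax lien, has superpriority and ranks first.
Ordering the rest by effective date: E (April 14, 2021), D (June 8, 2021), C (July 9, 2022), B (October 22, 2022), A (October 13, 2023).
F would otherwise be senior to E, so under the subordination agreement F and E exchange positions.

E, F, D, C, B, A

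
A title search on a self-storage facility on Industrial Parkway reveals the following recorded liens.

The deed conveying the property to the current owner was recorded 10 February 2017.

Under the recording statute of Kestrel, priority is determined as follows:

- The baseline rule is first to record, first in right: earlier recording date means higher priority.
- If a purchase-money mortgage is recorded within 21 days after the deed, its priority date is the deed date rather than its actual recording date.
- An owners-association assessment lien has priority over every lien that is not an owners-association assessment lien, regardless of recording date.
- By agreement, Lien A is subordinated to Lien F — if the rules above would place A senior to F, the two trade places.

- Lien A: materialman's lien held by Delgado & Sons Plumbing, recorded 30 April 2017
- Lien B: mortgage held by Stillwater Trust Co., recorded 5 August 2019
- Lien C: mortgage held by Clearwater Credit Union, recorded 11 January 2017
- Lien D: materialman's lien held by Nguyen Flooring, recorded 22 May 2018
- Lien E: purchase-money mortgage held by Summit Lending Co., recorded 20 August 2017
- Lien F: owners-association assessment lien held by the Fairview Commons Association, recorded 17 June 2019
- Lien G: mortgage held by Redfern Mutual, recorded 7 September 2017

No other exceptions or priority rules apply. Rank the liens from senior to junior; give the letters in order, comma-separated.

F, C, A, E, G, D, B

First, effective dates: E was recorded 191 days after the deed — beyond 21 days — so no relation-back applies.
F, as an owners-association assessment lien, has superpriority and ranks first.
The other liens, earliest effective date first: C (11 January 2017), A (30 April 2017), E (20 August 2017), G (7 September 2017), D (22 May 2018), B (5 August 2019).
Since A is not senior to F, the subordination leaves the order unchanged.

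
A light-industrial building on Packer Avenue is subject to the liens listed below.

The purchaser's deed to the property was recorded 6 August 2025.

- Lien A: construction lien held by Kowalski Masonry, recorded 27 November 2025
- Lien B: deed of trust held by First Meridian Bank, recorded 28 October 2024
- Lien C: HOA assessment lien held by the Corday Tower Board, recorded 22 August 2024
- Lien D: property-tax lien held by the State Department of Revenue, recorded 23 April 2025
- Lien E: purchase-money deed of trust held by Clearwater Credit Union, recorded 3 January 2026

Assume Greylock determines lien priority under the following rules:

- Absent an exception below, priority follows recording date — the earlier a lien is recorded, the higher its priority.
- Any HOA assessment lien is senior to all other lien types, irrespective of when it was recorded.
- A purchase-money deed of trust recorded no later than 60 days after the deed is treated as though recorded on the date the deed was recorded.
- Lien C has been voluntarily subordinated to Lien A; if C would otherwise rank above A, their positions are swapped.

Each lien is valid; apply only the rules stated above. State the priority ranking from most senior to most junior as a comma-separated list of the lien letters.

Effective dates after the stated exceptions: E was recorded 150 days after the deed, outside the 60-day window, so it keeps its recording date.
C, as an HOA assessment lien, has superpriority and ranks first.
Remaining liens by effective date: B (28 October 2024), D (23 April 2025), A (27 November 2025), E (3 January 2026).
The subordination applies — C was senior to A — so C and A swap.

A, B, D, C, E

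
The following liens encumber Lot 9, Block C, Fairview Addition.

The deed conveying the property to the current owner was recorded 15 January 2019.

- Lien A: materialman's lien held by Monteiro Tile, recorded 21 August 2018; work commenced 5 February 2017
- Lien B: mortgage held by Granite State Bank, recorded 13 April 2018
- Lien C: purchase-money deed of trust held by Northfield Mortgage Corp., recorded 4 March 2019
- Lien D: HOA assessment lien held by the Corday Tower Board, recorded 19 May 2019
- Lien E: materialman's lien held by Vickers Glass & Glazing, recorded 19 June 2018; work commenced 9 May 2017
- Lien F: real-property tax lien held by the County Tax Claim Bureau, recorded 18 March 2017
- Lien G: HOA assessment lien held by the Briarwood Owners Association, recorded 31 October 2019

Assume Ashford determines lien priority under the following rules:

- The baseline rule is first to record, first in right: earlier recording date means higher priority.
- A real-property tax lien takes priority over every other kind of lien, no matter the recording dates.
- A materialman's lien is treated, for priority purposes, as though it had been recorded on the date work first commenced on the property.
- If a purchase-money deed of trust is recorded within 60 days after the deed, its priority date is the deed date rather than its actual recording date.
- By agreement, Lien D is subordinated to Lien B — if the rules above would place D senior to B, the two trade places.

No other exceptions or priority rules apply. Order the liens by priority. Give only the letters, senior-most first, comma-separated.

F, A, E, B, C, D, G

First, effective dates: A relates back to 5 February 2017 (work commenced); C relates back to the deed date 15 January 2019; E's effective date is 9 May 2017, when work began.
As a real-property tax lien, F is senior to every other lien.
Among the remaining liens, by effective date: A (5 February 2017), E (9 May 2017), B (13 April 2018), C (15 January 2019), D (19 May 2019), G (31 October 2019).
Since D is not senior to B, the subordination leaves the order unchanged.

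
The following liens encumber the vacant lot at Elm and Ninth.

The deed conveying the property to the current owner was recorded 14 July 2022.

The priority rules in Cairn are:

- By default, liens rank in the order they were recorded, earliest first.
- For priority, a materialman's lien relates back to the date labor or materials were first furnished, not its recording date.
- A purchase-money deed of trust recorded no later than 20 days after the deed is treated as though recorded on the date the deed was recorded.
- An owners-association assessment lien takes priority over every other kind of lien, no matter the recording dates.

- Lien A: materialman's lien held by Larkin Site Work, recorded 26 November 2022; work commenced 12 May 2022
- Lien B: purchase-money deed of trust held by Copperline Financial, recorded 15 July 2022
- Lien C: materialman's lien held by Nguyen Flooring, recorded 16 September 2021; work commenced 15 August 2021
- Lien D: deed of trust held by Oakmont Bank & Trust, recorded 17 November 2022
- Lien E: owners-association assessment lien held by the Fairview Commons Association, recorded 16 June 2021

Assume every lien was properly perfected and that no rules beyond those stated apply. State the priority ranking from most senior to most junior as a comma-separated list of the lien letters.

Effective dates: A's effective date is 12 May 2022, when work began; B relates back to the deed date 14 July 2022; C's effective date is 15 August 2021, when work began.
E, as an owners-association assessment lien, has superpriority and ranks first.
Remaining liens by effective date: C (15 August 2021), A (12 May 2022), B (14 July 2022), D (17 November 2022).

E, C, A, B, D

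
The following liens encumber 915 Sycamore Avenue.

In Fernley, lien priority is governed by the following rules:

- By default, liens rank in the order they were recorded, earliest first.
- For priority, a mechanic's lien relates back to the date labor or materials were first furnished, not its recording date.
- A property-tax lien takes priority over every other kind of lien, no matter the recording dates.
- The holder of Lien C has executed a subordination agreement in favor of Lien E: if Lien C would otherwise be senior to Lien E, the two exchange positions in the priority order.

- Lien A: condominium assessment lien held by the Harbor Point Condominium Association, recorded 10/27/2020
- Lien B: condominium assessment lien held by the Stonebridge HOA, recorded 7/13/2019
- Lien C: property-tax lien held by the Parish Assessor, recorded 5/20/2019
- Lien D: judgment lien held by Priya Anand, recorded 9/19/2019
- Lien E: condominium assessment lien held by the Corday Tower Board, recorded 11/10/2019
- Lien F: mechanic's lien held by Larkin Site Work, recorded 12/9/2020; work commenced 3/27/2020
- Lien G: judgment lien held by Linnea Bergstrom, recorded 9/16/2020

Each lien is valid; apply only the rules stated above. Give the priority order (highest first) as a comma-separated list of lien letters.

Adjusting effective dates: F is treated as recorded 3/27/2020, the work-commencement date.
C, as a property-tax lien, has superpriority and ranks first.
The other liens, earliest effective date first: B (7/13/2019), D (9/19/2019), E (11/10/2019), F (3/27/2020), G (9/16/2020), A (10/27/2020).
The subordination applies — C was senior to E — so C and E swap.

E, B, D, C, F, G, A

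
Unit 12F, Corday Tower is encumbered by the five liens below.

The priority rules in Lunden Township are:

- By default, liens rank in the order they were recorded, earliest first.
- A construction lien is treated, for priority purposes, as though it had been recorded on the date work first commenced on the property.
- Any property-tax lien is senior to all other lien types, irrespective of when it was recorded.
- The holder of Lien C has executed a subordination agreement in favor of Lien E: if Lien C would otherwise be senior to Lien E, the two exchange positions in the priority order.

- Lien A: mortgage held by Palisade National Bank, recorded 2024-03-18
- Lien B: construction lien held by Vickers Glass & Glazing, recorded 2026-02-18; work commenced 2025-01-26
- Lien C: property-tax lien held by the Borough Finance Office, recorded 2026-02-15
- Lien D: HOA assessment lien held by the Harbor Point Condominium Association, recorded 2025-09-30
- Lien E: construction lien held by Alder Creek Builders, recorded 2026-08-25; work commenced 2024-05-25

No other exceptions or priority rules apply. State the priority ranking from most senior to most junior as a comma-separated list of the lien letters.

Effective dates after the stated exceptions: B's effective date is 2025-01-26, when work began; E relates back to 2024-05-25 (work commenced).
C is a property-tax lien and takes priority over every other lien.
Among the remaining liens, by effective date: A (2024-03-18), E (2024-05-25), B (2025-01-26), D (2025-09-30).
C would otherwise be senior to E, so under the subordination agreement C and E exchange positions.

E, A, C, B, D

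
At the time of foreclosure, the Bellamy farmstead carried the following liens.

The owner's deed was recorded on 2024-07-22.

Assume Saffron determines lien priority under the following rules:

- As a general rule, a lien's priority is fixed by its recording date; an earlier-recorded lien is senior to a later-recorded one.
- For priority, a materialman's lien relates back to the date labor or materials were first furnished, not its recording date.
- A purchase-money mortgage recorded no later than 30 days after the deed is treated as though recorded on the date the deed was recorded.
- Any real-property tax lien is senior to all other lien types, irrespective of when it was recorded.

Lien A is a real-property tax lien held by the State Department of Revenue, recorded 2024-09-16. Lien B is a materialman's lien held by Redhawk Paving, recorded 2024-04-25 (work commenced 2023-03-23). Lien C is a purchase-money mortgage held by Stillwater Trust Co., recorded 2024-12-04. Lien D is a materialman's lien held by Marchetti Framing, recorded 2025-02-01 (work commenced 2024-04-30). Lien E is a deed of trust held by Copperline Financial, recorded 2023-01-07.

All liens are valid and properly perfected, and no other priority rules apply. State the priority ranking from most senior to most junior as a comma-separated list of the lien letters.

A, E, B, D, C

Effective dates: B relates back to 2023-03-23 (work commenced); C was recorded 135 days after the deed, outside the 30-day window, so it keeps its recording date; D's effective date is 2024-04-30, when work began.
As a real-property tax lien, A is senior to every other lien.
Among the remaining liens, by effective date: E (2023-01-07), B (2023-03-23), D (2024-04-30), C (2024-12-04).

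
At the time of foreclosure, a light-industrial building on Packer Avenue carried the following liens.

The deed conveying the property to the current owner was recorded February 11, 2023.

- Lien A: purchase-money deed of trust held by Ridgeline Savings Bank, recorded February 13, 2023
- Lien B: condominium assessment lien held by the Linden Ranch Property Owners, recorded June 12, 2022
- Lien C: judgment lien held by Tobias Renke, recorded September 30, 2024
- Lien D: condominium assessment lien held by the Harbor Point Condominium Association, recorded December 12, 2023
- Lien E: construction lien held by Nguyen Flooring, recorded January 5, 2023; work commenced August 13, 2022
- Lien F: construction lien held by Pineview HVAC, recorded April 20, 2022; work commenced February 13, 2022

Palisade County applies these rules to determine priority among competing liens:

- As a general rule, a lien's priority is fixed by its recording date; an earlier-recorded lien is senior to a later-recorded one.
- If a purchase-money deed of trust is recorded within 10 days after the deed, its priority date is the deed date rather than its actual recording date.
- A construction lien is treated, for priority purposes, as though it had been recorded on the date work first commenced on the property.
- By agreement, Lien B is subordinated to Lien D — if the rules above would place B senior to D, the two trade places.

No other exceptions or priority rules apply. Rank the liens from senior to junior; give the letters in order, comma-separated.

First, effective dates: A was recorded within the 10-day window, so its effective date is the deed date February 11, 2023; E is treated as recorded August 13, 2022, the work-commencement date; F is treated as recorded February 13, 2022, the work-commencement date.
Sorted by effective date: F (February 13, 2022), B (June 12, 2022), E (August 13, 2022), A (February 11, 2023), D (December 12, 2023), C (September 30, 2024).
B would otherwise be senior to D, so under the subordination agreement B and D exchange positions.

F, D, E, A, B, C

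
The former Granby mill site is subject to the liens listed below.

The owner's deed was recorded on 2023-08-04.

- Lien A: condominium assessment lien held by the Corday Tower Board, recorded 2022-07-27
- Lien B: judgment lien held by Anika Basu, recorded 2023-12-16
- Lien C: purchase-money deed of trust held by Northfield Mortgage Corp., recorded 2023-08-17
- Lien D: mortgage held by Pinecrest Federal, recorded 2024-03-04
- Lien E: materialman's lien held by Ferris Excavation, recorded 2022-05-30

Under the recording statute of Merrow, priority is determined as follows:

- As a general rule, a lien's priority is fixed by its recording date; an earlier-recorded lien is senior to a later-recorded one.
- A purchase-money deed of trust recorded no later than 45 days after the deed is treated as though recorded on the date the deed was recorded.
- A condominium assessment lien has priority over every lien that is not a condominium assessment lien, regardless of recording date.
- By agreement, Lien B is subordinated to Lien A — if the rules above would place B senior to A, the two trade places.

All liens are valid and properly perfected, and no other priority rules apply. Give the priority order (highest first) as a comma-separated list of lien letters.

A, E, C, B, D

Adjusting effective dates: C was recorded within the 45-day window, so its effective date is the deed date 2023-08-04.
A is a condominium assessment lien and takes priority over every other lien.
Among the remaining liens, by effective date: E (2022-05-30), C (2023-08-04), B (2023-12-16), D (2024-03-04).
B already ranks below A; the subordination has no effect.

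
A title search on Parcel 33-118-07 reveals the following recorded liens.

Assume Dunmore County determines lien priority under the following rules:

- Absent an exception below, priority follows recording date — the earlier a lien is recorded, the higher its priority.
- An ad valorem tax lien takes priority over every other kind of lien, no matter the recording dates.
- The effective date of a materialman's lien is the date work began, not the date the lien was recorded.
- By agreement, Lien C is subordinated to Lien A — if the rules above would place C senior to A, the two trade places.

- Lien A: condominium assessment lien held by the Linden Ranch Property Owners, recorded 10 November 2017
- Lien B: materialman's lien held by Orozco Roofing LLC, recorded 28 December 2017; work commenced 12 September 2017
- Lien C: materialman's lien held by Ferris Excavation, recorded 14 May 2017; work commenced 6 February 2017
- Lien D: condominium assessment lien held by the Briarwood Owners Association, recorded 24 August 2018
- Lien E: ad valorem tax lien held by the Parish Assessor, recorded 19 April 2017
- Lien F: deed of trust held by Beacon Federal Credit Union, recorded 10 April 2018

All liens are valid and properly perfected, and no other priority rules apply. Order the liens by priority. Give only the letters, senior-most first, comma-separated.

Effective dates: B relates back to 12 September 2017 (work commenced); C relates back to 6 February 2017 (work commenced).
E is an ad valorem tax lien and takes priority over every other lien.
Ordering the rest by effective date: C (6 February 2017), B (12 September 2017), A (10 November 2017), F (10 April 2018), D (24 August 2018).
C is senior to A before the subordination, so the two trade places.

E, A, B, C, F, D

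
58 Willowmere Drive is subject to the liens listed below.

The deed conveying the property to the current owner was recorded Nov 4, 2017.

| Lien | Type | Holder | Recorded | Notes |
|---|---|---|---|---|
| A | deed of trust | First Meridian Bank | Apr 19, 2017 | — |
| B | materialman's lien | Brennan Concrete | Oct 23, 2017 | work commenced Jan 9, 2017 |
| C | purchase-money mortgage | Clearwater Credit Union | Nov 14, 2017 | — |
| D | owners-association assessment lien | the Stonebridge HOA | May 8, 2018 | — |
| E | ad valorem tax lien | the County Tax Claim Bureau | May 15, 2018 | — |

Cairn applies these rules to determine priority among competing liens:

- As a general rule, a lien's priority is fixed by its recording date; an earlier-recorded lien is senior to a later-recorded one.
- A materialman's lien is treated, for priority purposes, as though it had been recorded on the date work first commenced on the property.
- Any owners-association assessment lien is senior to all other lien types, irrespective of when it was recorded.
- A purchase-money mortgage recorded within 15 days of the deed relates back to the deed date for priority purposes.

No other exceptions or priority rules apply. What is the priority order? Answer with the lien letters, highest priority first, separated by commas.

D, B, A, C, E

Effective dates after the stated exceptions: B relates back to Jan 9, 2017 (work commenced); C relates back to the deed date Nov 4, 2017.
As an owners-association assessment lien, D is senior to every other lien.
The other liens, earliest effective date first: B (Jan 9, 2017), A (Apr 19, 2017), C (Nov 4, 2017), E (May 15, 2018).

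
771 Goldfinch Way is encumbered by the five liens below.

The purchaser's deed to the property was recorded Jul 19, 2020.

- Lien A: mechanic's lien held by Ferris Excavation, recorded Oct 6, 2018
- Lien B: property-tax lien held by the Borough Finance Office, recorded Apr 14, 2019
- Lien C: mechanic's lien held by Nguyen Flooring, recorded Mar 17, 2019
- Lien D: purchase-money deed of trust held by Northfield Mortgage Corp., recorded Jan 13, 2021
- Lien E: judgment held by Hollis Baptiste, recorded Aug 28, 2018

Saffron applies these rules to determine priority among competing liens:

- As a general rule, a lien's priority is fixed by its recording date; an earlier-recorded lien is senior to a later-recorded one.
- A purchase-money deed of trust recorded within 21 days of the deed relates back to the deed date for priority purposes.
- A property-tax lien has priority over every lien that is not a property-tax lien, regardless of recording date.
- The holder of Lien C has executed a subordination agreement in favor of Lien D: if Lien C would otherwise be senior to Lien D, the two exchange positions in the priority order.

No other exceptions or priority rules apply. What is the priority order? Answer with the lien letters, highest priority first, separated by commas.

Adjusting effective dates: D was recorded 178 days after the deed — beyond 21 days — so no relation-back applies.
As a property-tax lien, B is senior to every other lien.
Among the remaining liens, by effective date: E (Aug 28, 2018), A (Oct 6, 2018), C (Mar 17, 2019), D (Jan 13, 2021).
Because C would otherwise rank above D, the subordination swaps them.

B, E, A, D, C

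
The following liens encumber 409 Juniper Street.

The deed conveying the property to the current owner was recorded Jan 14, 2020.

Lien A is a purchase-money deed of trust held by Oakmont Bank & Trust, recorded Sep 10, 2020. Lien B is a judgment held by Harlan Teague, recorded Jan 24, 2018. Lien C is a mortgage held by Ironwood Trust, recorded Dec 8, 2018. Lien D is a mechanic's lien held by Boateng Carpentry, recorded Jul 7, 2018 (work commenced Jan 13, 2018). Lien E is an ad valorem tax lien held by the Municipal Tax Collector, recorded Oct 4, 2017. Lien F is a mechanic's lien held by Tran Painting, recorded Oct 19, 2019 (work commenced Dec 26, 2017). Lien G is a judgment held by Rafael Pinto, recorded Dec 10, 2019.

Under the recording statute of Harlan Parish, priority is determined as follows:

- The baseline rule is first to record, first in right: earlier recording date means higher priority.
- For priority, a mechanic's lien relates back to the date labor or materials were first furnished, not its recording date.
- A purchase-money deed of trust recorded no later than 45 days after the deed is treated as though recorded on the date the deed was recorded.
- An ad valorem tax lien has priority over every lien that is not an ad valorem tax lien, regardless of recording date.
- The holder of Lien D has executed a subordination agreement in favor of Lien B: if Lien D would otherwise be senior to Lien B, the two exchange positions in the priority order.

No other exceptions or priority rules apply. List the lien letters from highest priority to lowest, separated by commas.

First, effective dates: A was recorded 240 days after the deed, outside the 45-day window, so it keeps its recording date; D relates back to Jan 13, 2018 (work commenced); F relates back to Dec 26, 2017 (work commenced).
E, as an ad valorem tax lien, has superpriority and ranks first.
Remaining liens by effective date: F (Dec 26, 2017), D (Jan 13, 2018), B (Jan 24, 2018), C (Dec 8, 2018), G (Dec 10, 2019), A (Sep 10, 2020).
Because D would otherwise rank above B, the subordination swaps them.

E, F, B, D, C, G, A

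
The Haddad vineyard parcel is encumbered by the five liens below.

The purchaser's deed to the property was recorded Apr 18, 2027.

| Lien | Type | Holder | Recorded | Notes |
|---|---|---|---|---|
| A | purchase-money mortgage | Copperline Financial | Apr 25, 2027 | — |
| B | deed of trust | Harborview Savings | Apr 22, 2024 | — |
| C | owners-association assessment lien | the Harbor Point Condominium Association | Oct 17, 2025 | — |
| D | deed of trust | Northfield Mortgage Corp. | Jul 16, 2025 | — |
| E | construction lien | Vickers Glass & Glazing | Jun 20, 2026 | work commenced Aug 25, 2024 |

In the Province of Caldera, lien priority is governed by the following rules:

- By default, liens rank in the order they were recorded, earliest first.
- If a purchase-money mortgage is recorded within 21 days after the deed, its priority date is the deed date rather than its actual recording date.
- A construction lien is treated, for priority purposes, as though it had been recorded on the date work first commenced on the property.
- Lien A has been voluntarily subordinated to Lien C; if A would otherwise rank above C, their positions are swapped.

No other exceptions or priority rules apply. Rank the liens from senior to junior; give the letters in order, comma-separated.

Adjusting effective dates: A's effective date is the deed date, Apr 18, 2027; E's effective date is Aug 25, 2024, when work began.
Sorted by effective date: B (Apr 22, 2024), E (Aug 25, 2024), D (Jul 16, 2025), C (Oct 17, 2025), A (Apr 18, 2027).
A is already junior to C, so the subordination agreement changes nothing.

B, E, D, C, A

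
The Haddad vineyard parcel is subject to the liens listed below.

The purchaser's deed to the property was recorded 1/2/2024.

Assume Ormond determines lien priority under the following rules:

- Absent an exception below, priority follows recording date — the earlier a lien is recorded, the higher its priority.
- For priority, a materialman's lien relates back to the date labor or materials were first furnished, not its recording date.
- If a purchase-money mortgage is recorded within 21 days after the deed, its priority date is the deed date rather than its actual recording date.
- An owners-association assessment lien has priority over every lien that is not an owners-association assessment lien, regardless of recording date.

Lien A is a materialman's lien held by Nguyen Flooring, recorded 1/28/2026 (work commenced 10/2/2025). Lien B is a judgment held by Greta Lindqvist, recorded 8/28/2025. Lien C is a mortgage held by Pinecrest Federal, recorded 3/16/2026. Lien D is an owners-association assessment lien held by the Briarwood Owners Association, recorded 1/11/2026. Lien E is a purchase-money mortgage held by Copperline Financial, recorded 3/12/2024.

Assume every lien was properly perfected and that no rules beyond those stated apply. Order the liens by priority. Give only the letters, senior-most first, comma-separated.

D, E, B, A, C

First, effective dates: A relates back to 10/2/2025 (work commenced); E missed the 21-day window (70 days after the deed), so its recording date stands.
D is an owners-association assessment lien and takes priority over every other lien.
Remaining liens by effective date: E (3/12/2024), B (8/28/2025), A (10/2/2025), C (3/16/2026).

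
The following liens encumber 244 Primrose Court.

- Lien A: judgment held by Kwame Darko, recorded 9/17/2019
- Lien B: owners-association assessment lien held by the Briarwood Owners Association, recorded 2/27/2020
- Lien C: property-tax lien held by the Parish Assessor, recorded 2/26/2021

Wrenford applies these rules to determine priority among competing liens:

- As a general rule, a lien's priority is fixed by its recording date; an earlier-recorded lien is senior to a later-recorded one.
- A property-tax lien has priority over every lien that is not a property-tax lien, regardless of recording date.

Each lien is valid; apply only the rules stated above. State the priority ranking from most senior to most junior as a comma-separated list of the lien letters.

C, A, B

C is a property-tax lien, so it outranks all other liens regardless of date.
Ordering the rest by effective date: A (9/17/2019), B (2/27/2020).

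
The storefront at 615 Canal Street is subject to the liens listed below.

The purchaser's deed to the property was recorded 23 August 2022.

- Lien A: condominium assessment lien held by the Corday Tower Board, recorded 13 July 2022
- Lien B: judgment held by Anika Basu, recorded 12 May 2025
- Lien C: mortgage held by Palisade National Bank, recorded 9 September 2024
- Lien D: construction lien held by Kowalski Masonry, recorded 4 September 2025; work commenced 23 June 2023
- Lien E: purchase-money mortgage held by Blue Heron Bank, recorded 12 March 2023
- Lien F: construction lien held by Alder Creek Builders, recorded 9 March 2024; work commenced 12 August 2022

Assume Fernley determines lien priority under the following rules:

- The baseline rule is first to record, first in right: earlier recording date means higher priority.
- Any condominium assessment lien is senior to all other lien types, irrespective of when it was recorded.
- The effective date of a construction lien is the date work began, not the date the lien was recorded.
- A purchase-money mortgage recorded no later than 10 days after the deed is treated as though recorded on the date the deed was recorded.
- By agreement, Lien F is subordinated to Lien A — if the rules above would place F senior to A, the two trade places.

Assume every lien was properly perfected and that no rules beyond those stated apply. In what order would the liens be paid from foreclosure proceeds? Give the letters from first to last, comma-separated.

A, F, E, D, C, B

First, effective dates: D's effective date is 23 June 2023, when work began; E was recorded 201 days after the deed, outside the 10-day window, so it keeps its recording date; F's effective date is 12 August 2022, when work began.
A is a condominium assessment lien and takes priority over every other lien.
Remaining liens by effective date: F (12 August 2022), E (12 March 2023), D (23 June 2023), C (9 September 2024), B (12 May 2025).
Since F is not senior to A, the subordination leaves the order unchanged.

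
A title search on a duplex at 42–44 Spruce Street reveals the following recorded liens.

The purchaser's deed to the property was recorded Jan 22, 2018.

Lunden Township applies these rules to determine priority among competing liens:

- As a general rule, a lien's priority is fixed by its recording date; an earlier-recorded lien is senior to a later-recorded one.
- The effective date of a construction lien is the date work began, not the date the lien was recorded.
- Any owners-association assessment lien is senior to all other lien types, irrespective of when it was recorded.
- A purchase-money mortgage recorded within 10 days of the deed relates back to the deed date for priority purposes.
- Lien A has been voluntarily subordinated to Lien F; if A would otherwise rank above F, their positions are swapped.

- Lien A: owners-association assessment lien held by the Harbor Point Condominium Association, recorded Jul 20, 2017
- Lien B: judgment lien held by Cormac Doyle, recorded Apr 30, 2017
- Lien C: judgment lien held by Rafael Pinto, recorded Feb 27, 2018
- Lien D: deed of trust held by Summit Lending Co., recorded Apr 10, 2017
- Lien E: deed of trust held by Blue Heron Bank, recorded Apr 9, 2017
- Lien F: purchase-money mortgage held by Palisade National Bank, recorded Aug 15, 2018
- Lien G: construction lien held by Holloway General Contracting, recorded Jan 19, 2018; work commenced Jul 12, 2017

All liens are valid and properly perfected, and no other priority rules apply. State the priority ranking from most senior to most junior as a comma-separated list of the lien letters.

F, E, D, B, G, C, A

First, effective dates: F was recorded 205 days after the deed — beyond 10 days — so no relation-back applies; G is treated as recorded Jul 12, 2017, the work-commencement date.
A is an owners-association assessment lien and takes priority over every other lien.
Remaining liens by effective date: E (Apr 9, 2017), D (Apr 10, 2017), B (Apr 30, 2017), G (Jul 12, 2017), C (Feb 27, 2018), F (Aug 15, 2018).
A would otherwise be senior to F, so under the subordination agreement A and F exchange positions.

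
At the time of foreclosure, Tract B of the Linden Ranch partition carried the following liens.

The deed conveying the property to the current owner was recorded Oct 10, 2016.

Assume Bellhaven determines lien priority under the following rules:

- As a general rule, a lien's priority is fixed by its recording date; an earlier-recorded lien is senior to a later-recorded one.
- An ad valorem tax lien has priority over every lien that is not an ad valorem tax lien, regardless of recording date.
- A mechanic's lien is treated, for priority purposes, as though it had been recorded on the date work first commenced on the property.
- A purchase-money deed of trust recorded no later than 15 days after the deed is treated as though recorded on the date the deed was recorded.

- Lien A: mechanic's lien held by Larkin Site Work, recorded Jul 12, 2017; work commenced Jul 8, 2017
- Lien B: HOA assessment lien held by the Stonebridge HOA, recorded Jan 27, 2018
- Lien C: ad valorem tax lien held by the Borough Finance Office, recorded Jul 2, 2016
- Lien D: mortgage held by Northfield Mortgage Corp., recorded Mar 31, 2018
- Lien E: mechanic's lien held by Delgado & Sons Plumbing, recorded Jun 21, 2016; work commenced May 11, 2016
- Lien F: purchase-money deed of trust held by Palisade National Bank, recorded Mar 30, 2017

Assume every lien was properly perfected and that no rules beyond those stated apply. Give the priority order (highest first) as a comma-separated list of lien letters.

C, E, F, A, B, D

Effective dates: A's effective date is Jul 8, 2017, when work began; E relates back to May 11, 2016 (work commenced); F was recorded 171 days after the deed, outside the 15-day window, so it keeps its recording date.
C is an ad valorem tax lien and takes priority over every other lien.
The other liens, earliest effective date first: E (May 11, 2016), F (Mar 30, 2017), A (Jul 8, 2017), B (Jan 27, 2018), D (Mar 31, 2018).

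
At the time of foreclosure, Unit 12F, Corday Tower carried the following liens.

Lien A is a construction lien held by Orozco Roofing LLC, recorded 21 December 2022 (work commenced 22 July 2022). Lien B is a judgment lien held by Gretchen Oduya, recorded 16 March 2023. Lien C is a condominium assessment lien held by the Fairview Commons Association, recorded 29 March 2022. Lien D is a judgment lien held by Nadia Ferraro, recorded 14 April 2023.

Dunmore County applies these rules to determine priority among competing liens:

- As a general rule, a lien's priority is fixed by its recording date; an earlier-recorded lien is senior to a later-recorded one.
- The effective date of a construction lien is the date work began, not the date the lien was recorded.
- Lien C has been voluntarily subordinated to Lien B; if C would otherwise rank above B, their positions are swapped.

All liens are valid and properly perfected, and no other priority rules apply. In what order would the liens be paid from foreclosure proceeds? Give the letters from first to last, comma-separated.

B, A, C, D

First, effective dates: A's effective date is 22 July 2022, when work began.
By effective date, earliest first: C (29 March 2022), A (22 July 2022), B (16 March 2023), D (14 April 2023).
C is senior to B before the subordination, so the two trade places.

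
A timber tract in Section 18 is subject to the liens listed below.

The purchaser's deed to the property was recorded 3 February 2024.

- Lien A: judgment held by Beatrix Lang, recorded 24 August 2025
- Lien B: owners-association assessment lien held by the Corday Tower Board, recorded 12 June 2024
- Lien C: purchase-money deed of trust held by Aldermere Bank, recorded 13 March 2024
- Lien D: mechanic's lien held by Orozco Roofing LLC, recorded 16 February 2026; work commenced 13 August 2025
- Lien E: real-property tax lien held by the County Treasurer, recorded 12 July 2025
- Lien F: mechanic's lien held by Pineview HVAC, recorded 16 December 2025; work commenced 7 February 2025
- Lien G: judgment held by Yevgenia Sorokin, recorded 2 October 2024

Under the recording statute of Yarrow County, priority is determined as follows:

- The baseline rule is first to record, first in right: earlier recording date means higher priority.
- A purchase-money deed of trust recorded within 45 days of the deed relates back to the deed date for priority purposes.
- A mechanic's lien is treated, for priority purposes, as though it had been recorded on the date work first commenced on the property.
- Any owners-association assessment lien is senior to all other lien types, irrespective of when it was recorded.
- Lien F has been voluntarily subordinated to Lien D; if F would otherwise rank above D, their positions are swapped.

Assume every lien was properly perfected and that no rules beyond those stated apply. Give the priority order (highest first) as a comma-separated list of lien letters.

B, C, G, D, E, F, A

First, effective dates: C relates back to the deed date 3 February 2024; D relates back to 13 August 2025 (work commenced); F's effective date is 7 February 2025, when work began.
B is an owners-association assessment lien and takes priority over every other lien.
Remaining liens by effective date: C (3 February 2024), G (2 October 2024), F (7 February 2025), E (12 July 2025), D (13 August 2025), A (24 August 2025).
The subordination applies — F was senior to D — so F and D swap.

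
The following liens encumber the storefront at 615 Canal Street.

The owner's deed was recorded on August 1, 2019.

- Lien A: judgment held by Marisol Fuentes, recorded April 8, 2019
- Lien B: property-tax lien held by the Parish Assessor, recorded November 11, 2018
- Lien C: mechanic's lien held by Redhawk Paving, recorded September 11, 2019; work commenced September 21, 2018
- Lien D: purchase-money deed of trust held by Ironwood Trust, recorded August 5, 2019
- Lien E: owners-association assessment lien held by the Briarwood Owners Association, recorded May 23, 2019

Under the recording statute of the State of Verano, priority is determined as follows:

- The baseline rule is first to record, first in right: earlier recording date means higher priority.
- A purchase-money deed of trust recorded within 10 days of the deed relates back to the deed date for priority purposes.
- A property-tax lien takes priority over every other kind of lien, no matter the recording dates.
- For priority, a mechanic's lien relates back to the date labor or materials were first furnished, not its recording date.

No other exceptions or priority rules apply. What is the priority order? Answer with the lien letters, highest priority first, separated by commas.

Effective dates: C relates back to September 21, 2018 (work commenced); D relates back to the deed date August 1, 2019.
B is a property-tax lien and takes priority over every other lien.
Ordering the rest by effective date: C (September 21, 2018), A (April 8, 2019), E (May 23, 2019), D (August 1, 2019).

B, C, A, E, D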